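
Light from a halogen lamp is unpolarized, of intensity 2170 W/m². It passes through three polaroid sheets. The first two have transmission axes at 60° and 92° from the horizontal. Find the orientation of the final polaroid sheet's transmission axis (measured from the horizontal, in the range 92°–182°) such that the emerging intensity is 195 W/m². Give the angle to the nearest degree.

θ ≈ 152°

Unpolarized light through the first polarizer → I₁ = ½ I₀, now polarized at 60°.
I₂ = I₁ cos²(92° − 60°) = 0.5 I₀ · cos²(32°) = 0.3596 I₀.
Target fraction: 195 / 2170 W/m² = 0.08986 of I₀.
Need I₃/I₀ = 0.08986, so cos²(θ − 92°) = 0.08986 / 0.3596 = 0.2499.
θ − 92° = arccos(√0.2499) = 60.0°, giving θ ≈ 92 + 60.0 = 152.0°.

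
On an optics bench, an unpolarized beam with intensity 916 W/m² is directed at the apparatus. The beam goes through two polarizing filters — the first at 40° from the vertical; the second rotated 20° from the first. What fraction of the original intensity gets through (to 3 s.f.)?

I/I₀ ≈ 0.442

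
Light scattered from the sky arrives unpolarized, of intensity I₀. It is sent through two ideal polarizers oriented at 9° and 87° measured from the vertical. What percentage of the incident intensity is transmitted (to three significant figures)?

≈ 2.16%

Unpolarized light through the first polarizer → I₁ = ½ I₀, now polarized at 9°.
I₂ = I₁ cos²(87° − 9°) = 0.5 I₀ · cos²(78°) = 0.02161 I₀.
That is 2.161% of the incident intensity.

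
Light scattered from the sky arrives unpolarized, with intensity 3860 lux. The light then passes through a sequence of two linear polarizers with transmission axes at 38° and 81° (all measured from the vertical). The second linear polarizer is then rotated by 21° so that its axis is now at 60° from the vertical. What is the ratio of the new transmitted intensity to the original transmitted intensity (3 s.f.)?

I_new/I_old ≈ 1.61

Before rotation:
Unpolarized light through the first polarizer → I₁ = ½ I₀, now polarized at 38°.
I₂ = I₁ cos²(81° − 38°) = 0.5 I₀ · cos²(43°) = 0.2674 I₀.
After rotation:
Unpolarized light through the first polarizer → I₁ = ½ I₀, now polarized at 38°.
I₂ = I₁ cos²(60° − 38°) = 0.5 I₀ · cos²(22°) = 0.4298 I₀.
Ratio = 0.4298 / 0.2674 = 1.607.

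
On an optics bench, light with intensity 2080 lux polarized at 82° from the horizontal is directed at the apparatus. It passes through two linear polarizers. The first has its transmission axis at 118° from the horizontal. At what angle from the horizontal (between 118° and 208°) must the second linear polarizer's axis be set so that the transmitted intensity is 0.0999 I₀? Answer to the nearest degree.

θ ≈ 185°

By Malus's law, I₁ = I₀ cos²(118° − 82°) = I₀ cos²(36°) = 0.6545 I₀.
Need I₂/I₀ = 0.0999, so cos²(θ − 118°) = 0.0999 / 0.6545 = 0.1526.
θ − 118° = arccos(√0.1526) = 67.0°, giving θ ≈ 118 + 67.0 = 185.0°.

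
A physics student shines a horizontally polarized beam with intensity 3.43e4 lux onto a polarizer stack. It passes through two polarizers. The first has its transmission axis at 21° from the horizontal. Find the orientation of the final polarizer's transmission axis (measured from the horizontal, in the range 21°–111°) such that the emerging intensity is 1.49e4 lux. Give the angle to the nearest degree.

I₁ = I₀ cos²(21° − 0°) = I₀ cos²(21°) = 0.8716 I₀.
Target fraction: 1.49e4 / 3.43e4 lux = 0.4344 of I₀.
Need I₂/I₀ = 0.4344, so cos²(θ − 21°) = 0.4344 / 0.8716 = 0.4984.
θ − 21° = arccos(√0.4984) = 45.1°, giving θ ≈ 21 + 45.1 = 66.1°.

θ ≈ 66°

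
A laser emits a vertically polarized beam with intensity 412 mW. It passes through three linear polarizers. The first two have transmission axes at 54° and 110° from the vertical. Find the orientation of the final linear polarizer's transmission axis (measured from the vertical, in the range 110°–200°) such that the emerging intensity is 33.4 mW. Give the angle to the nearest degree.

I₁ = I₀ cos²(54° − 0°) = I₀ cos²(54°) = 0.3455 I₀.
I₂ = I₁ cos²(110° − 54°) = 0.3455 I₀ · cos²(56°) = 0.108 I₀.
Target fraction: 33.4 / 412 mW = 0.08107 of I₀.
Need I₃/I₀ = 0.08107, so cos²(θ − 110°) = 0.08107 / 0.108 = 0.7504.
θ − 110° = arccos(√0.7504) = 30.0°, giving θ ≈ 110 + 30.0 = 140.0°.

θ ≈ 140°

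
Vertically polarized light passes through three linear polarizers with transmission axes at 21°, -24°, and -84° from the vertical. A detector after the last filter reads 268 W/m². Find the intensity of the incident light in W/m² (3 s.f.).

I₁ = I₀ cos²(21° − 0°) = I₀ cos²(21°) = 0.8716 I₀.
I₂ = I₁ cos²(-24° − 21°) = 0.8716 I₀ · cos²(45°) = 0.4358 I₀.
I₃ = I₂ cos²(-84° + 24°) = 0.4358 I₀ · cos²(60°) = 0.1089 I₀.
So 268 W/m² = 0.1089 I₀, giving I₀ = 268/0.1089 = 2460 W/m².

I₀ ≈ 2460 W/m²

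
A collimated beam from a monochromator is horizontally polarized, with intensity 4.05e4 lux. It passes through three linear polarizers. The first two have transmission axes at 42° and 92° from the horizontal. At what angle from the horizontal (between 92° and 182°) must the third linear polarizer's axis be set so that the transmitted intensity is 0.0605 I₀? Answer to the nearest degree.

By Malus's law, I₁ = I₀ cos²(42° − 0°) = I₀ cos²(42°) = 0.5523 I₀.
I₂ = I₁ cos²(92° − 42°) = 0.5523 I₀ · cos²(50°) = 0.2282 I₀.
Need I₃/I₀ = 0.0605, so cos²(θ − 92°) = 0.0605 / 0.2282 = 0.2651.
θ − 92° = arccos(√0.2651) = 59.0°, giving θ ≈ 92 + 59.0 = 151.0°.

θ ≈ 151°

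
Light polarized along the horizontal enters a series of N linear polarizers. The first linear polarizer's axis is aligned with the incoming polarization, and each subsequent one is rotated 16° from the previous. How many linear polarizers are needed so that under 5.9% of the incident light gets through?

N = 37

First polarizer is aligned with the polarization: full transmission.
Each further stage multiplies by cos²(16°) = 0.924.
After N polarizers: T = 0.924^(N−1). Require T < 0.059 ⇒ N−1 > ln(0.059)/ln(0.924) = 35.82, so N−1 ≥ 36 and N = 37.
Check: N=37 gives T = 0.05816 < 0.059; N=36 gives T = 0.06294.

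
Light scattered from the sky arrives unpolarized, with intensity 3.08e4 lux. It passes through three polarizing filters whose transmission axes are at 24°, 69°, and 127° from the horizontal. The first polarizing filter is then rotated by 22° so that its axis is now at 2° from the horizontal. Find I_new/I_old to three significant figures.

Before rotation:
Unpolarized light through the first polarizer → I₁ = ½ I₀, now polarized at 24°.
I₂ = I₁ cos²(69° − 24°) = 0.5 I₀ · cos²(45°) = 0.25 I₀.
I₃ = I₂ cos²(127° − 69°) = 0.25 I₀ · cos²(58°) = 0.0702 I₀.
After rotation:
Unpolarized light through the first polarizer → I₁ = ½ I₀, now polarized at 2°.
I₂ = I₁ cos²(69° − 2°) = 0.5 I₀ · cos²(67°) = 0.07634 I₀.
I₃ = I₂ cos²(127° − 69°) = 0.07634 I₀ · cos²(58°) = 0.02144 I₀.
Ratio = 0.02144 / 0.0702 = 0.3053.

I_new/I_old ≈ 0.305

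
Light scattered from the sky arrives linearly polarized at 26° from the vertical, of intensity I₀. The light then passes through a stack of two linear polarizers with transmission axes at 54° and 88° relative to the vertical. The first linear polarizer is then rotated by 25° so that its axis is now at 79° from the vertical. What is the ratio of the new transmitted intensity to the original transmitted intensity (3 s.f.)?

Before rotation:
I₁ = I₀ cos²(54° − 26°) = I₀ cos²(28°) = 0.7796 I₀.
I₂ = I₁ cos²(88° − 54°) = 0.7796 I₀ · cos²(34°) = 0.5358 I₀.
After rotation:
I₁ = I₀ cos²(79° − 26°) = I₀ cos²(53°) = 0.3622 I₀.
I₂ = I₁ cos²(88° − 79°) = 0.3622 I₀ · cos²(9°) = 0.3533 I₀.
Ratio = 0.3533 / 0.5358 = 0.6594.

I_new/I_old ≈ 0.659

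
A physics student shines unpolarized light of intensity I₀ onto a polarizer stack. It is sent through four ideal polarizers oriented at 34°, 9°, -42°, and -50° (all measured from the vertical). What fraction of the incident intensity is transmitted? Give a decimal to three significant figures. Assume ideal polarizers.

Unpolarized light through the first polarizer → I₁ = ½ I₀, now polarized at 34°.
I₂ = I₁ cos²(9° − 34°) = 0.5 I₀ · cos²(25°) = 0.4107 I₀.
I₃ = I₂ cos²(-42° − 9°) = 0.4107 I₀ · cos²(51°) = 0.1627 I₀.
I₄ = I₃ cos²(-50° + 42°) = 0.1627 I₀ · cos²(8°) = 0.1595 I₀.
Transmitted fraction = 0.1595.

≈ 0.160 I₀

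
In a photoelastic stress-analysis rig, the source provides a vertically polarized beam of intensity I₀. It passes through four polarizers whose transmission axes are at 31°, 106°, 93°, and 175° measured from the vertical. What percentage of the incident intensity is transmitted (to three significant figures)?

≈ 0.0905%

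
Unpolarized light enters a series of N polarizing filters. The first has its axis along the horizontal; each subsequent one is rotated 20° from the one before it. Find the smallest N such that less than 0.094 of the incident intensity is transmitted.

First polarizer halves the unpolarized light: factor 1/2.
Each further stage multiplies by cos²(20°) = 0.883.
After N polarizers: T = 0.5·0.883^(N−1). Require T < 0.094 ⇒ N−1 > ln(0.094/0.5)/ln(0.883) = 13.43, so N−1 ≥ 14 and N = 15.
Check: N=15 gives T = 0.08761 < 0.094; N=14 gives T = 0.09922.

N = 15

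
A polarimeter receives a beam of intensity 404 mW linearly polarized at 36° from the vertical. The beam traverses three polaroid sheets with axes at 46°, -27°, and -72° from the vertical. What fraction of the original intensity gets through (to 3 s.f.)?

I/I₀ ≈ 0.0415

I₁ = 404 mW · cos²(10°) = 391.8 mW.
I₂ = I₁ · cos²(73°) = 391.8 · 0.08548 = 33.49 mW.
I₃ = I₂ · cos²(45°) = 33.49 · 0.5 = 16.75 mW.
Transmitted fraction = 0.04145.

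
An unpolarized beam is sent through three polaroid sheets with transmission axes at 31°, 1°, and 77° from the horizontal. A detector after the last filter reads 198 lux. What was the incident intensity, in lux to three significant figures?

Unpolarized light through the first polarizer → I₁ = ½ I₀, now polarized at 31°.
I₂ = I₁ cos²(1° − 31°) = 0.5 I₀ · cos²(30°) = 0.375 I₀.
I₃ = I₂ cos²(77° − 1°) = 0.375 I₀ · cos²(76°) = 0.02195 I₀.
So 198 lux = 0.02195 I₀, giving I₀ = 198/0.02195 = 9022 lux.

I₀ ≈ 9020 lux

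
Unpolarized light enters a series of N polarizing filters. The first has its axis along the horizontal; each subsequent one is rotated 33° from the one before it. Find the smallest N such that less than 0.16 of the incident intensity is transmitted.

N = 5

First polarizer halves the unpolarized light: factor 1/2.
Each further stage multiplies by cos²(33°) = 0.7034.
After N polarizers: T = 0.5·0.7034^(N−1). Require T < 0.16 ⇒ N−1 > ln(0.16/0.5)/ln(0.7034) = 3.24, so N−1 ≥ 4 and N = 5.
Check: N=5 gives T = 0.1224 < 0.16; N=4 gives T = 0.174.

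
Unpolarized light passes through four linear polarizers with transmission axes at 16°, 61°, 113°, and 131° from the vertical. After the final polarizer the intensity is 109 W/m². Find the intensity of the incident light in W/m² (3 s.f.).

Unpolarized light through the first polarizer → I₁ = ½ I₀, now polarized at 16°.
I₂ = I₁ cos²(61° − 16°) = 0.5 I₀ · cos²(45°) = 0.25 I₀.
I₃ = I₂ cos²(113° − 61°) = 0.25 I₀ · cos²(52°) = 0.09476 I₀.
I₄ = I₃ cos²(131° − 113°) = 0.09476 I₀ · cos²(18°) = 0.08571 I₀.
So 109 W/m² = 0.08571 I₀, giving I₀ = 109/0.08571 = 1272 W/m².

I₀ ≈ 1270 W/m²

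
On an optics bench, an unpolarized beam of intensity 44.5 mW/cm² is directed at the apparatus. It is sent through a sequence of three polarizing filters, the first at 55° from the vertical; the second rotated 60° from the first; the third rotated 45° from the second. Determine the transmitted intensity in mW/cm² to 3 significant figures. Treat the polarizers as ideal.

Unpolarized light through the first polarizer → I₁ = 44.5 mW/cm²/2 = 22.25 mW/cm², polarized at 55°.
I₂ = I₁ · cos²(60°) = 22.25 · 0.25 = 5.563 mW/cm².
I₃ = I₂ · cos²(45°) = 5.563 · 0.5 = 2.781 mW/cm².

I ≈ 2.78 mW/cm²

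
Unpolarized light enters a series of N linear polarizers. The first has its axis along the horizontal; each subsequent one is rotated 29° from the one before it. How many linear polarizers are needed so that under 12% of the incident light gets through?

N = 7

First polarizer halves the unpolarized light: factor 1/2.
Each further stage multiplies by cos²(29°) = 0.765.
After N polarizers: T = 0.5·0.765^(N−1). Require T < 0.12 ⇒ N−1 > ln(0.12/0.5)/ln(0.765) = 5.33, so N−1 ≥ 6 and N = 7.
Check: N=7 gives T = 0.1002 < 0.12; N=6 gives T = 0.131.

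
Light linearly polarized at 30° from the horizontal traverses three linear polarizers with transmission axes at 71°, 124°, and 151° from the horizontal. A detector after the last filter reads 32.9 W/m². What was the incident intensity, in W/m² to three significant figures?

I₀ ≈ 201 W/m²

I₁ = I₀ cos²(71° − 30°) = I₀ cos²(41°) = 0.5696 I₀.
I₂ = I₁ cos²(124° − 71°) = 0.5696 I₀ · cos²(53°) = 0.2063 I₀.
I₃ = I₂ cos²(151° − 124°) = 0.2063 I₀ · cos²(27°) = 0.1638 I₀.
So 32.9 W/m² = 0.1638 I₀, giving I₀ = 32.9/0.1638 = 200.9 W/m².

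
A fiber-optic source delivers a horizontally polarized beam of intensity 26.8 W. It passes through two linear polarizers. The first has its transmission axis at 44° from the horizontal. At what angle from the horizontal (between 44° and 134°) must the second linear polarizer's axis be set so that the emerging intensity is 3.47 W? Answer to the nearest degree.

θ ≈ 104°

I₁ = I₀ cos²(44° − 0°) = I₀ cos²(44°) = 0.5174 I₀.
Target fraction: 3.47 / 26.8 W = 0.1295 of I₀.
Need I₂/I₀ = 0.1295, so cos²(θ − 44°) = 0.1295 / 0.5174 = 0.2502.
θ − 44° = arccos(√0.2502) = 60.0°, giving θ ≈ 44 + 60.0 = 104.0°.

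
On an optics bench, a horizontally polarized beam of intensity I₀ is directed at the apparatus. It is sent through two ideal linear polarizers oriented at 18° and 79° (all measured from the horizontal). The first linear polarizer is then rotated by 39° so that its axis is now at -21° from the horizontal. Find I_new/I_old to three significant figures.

I_new/I_old ≈ 0.124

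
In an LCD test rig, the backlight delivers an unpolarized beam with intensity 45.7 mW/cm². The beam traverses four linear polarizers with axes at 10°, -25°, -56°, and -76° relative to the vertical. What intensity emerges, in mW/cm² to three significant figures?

I ≈ 9.95 mW/cm²

Unpolarized light through the first polarizer → I₁ = 45.7 mW/cm²/2 = 22.85 mW/cm², polarized at 10°.
I₂ = I₁ · cos²(35°) = 22.85 · 0.671 = 15.33 mW/cm².
I₃ = I₂ · cos²(31°) = 15.33 · 0.7347 = 11.27 mW/cm².
I₄ = I₃ · cos²(20°) = 11.27 · 0.883 = 9.948 mW/cm².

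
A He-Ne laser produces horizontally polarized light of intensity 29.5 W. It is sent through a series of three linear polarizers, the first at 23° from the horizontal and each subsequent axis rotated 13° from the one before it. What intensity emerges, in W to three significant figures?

I ≈ 22.5 W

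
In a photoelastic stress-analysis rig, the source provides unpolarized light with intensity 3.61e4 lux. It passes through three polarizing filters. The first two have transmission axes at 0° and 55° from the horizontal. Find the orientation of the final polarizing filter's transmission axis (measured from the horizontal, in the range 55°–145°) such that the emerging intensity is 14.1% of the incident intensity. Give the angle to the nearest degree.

θ ≈ 77°

Unpolarized light through the first polarizer → I₁ = ½ I₀, now polarized at 0°.
I₂ = I₁ cos²(55° − 0°) = 0.5 I₀ · cos²(55°) = 0.1645 I₀.
Need I₃/I₀ = 0.141, so cos²(θ − 55°) = 0.141 / 0.1645 = 0.8572.
θ − 55° = arccos(√0.8572) = 22.2°, giving θ ≈ 55 + 22.2 = 77.2°.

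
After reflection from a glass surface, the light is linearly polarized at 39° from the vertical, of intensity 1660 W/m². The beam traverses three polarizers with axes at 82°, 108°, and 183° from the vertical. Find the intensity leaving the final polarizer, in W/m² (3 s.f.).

By Malus's law, I₁ = 1660 W/m² · cos²(43°) = 887.9 W/m².
I₂ = I₁ · cos²(26°) = 887.9 · 0.8078 = 717.3 W/m².
I₃ = I₂ · cos²(75°) = 717.3 · 0.06699 = 48.05 W/m².

I ≈ 48.0 W/m²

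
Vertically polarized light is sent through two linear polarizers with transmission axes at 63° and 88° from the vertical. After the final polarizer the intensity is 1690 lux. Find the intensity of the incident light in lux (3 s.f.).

I₁ = I₀ cos²(63° − 0°) = I₀ cos²(63°) = 0.2061 I₀.
I₂ = I₁ cos²(88° − 63°) = 0.2061 I₀ · cos²(25°) = 0.1693 I₀.
So 1690 lux = 0.1693 I₀, giving I₀ = 1690/0.1693 = 9983 lux.

I₀ ≈ 9980 lux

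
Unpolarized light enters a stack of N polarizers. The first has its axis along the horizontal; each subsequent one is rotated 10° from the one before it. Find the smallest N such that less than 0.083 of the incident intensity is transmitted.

N = 60

First polarizer halves the unpolarized light: factor 1/2.
Each further stage multiplies by cos²(10°) = 0.9698.
After N polarizers: T = 0.5·0.9698^(N−1). Require T < 0.083 ⇒ N−1 > ln(0.083/0.5)/ln(0.9698) = 58.65, so N−1 ≥ 59 and N = 60.
Check: N=60 gives T = 0.08212 < 0.083; N=59 gives T = 0.08467.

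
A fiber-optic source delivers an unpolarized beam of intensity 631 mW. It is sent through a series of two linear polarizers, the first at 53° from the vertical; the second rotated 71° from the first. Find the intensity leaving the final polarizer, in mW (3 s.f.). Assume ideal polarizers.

Unpolarized light through the first polarizer → I₁ = 631 mW/2 = 315.5 mW, polarized at 53°.
I₂ = I₁ · cos²(71°) = 315.5 · 0.106 = 33.44 mW.

I ≈ 33.4 mW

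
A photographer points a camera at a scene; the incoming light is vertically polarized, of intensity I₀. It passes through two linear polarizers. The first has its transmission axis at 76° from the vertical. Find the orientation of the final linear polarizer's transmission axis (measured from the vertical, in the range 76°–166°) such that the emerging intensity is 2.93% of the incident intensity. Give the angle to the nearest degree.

θ ≈ 121°

I₁ = I₀ cos²(76° − 0°) = I₀ cos²(76°) = 0.05853 I₀.
Need I₂/I₀ = 0.0293, so cos²(θ − 76°) = 0.0293 / 0.05853 = 0.5006.
θ − 76° = arccos(√0.5006) = 45.0°, giving θ ≈ 76 + 45.0 = 121.0°.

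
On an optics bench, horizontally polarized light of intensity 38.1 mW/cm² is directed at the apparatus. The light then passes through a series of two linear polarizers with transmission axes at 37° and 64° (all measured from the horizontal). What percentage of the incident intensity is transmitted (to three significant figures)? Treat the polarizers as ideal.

≈ 50.6%

I₁ = 38.1 mW/cm² · cos²(37°) = 24.3 mW/cm².
I₂ = I₁ · cos²(27°) = 24.3 · 0.7939 = 19.29 mW/cm².
That is 50.64% of the incident intensity.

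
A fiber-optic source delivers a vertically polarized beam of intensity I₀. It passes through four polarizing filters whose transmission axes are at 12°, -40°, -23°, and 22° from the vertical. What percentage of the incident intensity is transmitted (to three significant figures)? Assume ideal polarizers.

≈ 16.6%

I₁ = I₀ cos²(12° − 0°) = I₀ cos²(12°) = 0.9568 I₀.
I₂ = I₁ cos²(-40° − 12°) = 0.9568 I₀ · cos²(52°) = 0.3627 I₀.
I₃ = I₂ cos²(-23° + 40°) = 0.3627 I₀ · cos²(17°) = 0.3317 I₀.
I₄ = I₃ cos²(22° + 23°) = 0.3317 I₀ · cos²(45°) = 0.1658 I₀.
That is 16.58% of the incident intensity.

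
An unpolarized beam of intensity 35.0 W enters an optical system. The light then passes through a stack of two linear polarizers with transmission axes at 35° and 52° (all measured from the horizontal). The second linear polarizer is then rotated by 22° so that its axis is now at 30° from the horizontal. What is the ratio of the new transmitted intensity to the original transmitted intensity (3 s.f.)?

Before rotation:
Unpolarized light through the first polarizer → I₁ = ½ I₀, now polarized at 35°.
I₂ = I₁ cos²(52° − 35°) = 0.5 I₀ · cos²(17°) = 0.4573 I₀.
After rotation:
Unpolarized light through the first polarizer → I₁ = ½ I₀, now polarized at 35°.
I₂ = I₁ cos²(30° − 35°) = 0.5 I₀ · cos²(5°) = 0.4962 I₀.
Ratio = 0.4962 / 0.4573 = 1.085.

I_new/I_old ≈ 1.09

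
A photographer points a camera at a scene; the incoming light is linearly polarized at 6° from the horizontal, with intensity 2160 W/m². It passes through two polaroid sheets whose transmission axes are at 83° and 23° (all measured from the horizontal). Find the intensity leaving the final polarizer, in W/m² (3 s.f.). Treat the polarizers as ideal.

By Malus's law, I₁ = 2160 W/m² · cos²(77°) = 109.3 W/m².
I₂ = I₁ · cos²(60°) = 109.3 · 0.25 = 27.33 W/m².

I ≈ 27.3 W/m²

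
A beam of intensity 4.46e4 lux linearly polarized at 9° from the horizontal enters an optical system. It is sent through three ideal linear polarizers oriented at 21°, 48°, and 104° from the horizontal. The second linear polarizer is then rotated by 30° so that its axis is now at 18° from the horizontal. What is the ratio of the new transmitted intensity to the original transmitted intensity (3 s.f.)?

I_new/I_old ≈ 0.0195

Before rotation:
I₁ = I₀ cos²(21° − 9°) = I₀ cos²(12°) = 0.9568 I₀.
I₂ = I₁ cos²(48° − 21°) = 0.9568 I₀ · cos²(27°) = 0.7596 I₀.
I₃ = I₂ cos²(104° − 48°) = 0.7596 I₀ · cos²(56°) = 0.2375 I₀.
After rotation:
I₁ = I₀ cos²(21° − 9°) = I₀ cos²(12°) = 0.9568 I₀.
I₂ = I₁ cos²(18° − 21°) = 0.9568 I₀ · cos²(3°) = 0.9542 I₀.
I₃ = I₂ cos²(104° − 18°) = 0.9542 I₀ · cos²(86°) = 0.004643 I₀.
Ratio = 0.004643 / 0.2375 = 0.01955.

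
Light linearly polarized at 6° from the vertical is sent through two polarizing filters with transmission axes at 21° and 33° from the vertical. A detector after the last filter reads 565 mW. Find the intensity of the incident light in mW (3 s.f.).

I₁ = I₀ cos²(21° − 6°) = I₀ cos²(15°) = 0.933 I₀.
I₂ = I₁ cos²(33° − 21°) = 0.933 I₀ · cos²(12°) = 0.8927 I₀.
So 565 mW = 0.8927 I₀, giving I₀ = 565/0.8927 = 632.9 mW.

I₀ ≈ 633 mW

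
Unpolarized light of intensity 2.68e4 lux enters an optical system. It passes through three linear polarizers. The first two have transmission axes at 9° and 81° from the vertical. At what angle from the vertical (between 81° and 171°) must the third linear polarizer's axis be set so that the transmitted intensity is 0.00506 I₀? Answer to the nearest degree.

θ ≈ 152°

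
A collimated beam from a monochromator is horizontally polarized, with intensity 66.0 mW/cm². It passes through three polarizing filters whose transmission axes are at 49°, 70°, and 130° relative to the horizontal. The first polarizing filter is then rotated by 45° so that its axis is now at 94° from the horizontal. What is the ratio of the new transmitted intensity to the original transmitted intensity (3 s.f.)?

I_new/I_old ≈ 0.0108

Before rotation:
I₁ = I₀ cos²(49° − 0°) = I₀ cos²(49°) = 0.4304 I₀.
I₂ = I₁ cos²(70° − 49°) = 0.4304 I₀ · cos²(21°) = 0.3751 I₀.
I₃ = I₂ cos²(130° − 70°) = 0.3751 I₀ · cos²(60°) = 0.09378 I₀.
After rotation:
I₁ = I₀ cos²(94° − 0°) = I₀ cos²(86°) = 0.004866 I₀.
I₂ = I₁ cos²(70° − 94°) = 0.004866 I₀ · cos²(24°) = 0.004061 I₀.
I₃ = I₂ cos²(130° − 70°) = 0.004061 I₀ · cos²(60°) = 0.001015 I₀.
Ratio = 0.001015 / 0.09378 = 0.01083.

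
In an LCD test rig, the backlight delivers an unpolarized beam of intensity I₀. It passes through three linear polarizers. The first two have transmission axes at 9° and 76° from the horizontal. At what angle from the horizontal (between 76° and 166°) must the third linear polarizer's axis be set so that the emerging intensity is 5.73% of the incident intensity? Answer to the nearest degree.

Unpolarized light through the first polarizer → I₁ = ½ I₀, now polarized at 9°.
I₂ = I₁ cos²(76° − 9°) = 0.5 I₀ · cos²(67°) = 0.07634 I₀.
Need I₃/I₀ = 0.0573, so cos²(θ − 76°) = 0.0573 / 0.07634 = 0.7506.
θ − 76° = arccos(√0.7506) = 30.0°, giving θ ≈ 76 + 30.0 = 106.0°.

θ ≈ 106°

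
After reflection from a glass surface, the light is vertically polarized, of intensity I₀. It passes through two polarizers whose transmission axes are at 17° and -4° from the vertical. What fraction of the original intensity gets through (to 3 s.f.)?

≈ 0.797 I₀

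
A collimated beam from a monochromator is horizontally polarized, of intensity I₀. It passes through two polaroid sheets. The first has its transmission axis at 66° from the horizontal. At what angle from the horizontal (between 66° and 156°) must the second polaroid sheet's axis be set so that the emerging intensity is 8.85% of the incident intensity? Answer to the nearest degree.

θ ≈ 109°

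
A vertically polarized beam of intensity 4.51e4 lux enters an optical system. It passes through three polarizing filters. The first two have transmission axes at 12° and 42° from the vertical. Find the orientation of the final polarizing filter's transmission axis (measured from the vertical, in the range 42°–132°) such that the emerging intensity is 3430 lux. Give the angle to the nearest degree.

θ ≈ 113°

I₁ = I₀ cos²(12° − 0°) = I₀ cos²(12°) = 0.9568 I₀.
I₂ = I₁ cos²(42° − 12°) = 0.9568 I₀ · cos²(30°) = 0.7176 I₀.
Target fraction: 3430 / 4.51e4 lux = 0.07605 of I₀.
Need I₃/I₀ = 0.07605, so cos²(θ − 42°) = 0.07605 / 0.7176 = 0.106.
θ − 42° = arccos(√0.106) = 71.0°, giving θ ≈ 42 + 71.0 = 113.0°.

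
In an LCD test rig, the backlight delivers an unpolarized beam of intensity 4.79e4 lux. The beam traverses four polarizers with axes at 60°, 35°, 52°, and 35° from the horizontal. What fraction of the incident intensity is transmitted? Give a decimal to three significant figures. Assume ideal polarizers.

Unpolarized light through the first polarizer → I₁ = 4.79e4 lux/2 = 2.395e+04 lux, polarized at 60°.
I₂ = I₁ · cos²(25°) = 2.395e+04 · 0.8214 = 1.967e+04 lux.
I₃ = I₂ · cos²(17°) = 1.967e+04 · 0.9145 = 1.799e+04 lux.
I₄ = I₃ · cos²(17°) = 1.799e+04 · 0.9145 = 1.645e+04 lux.
Transmitted fraction = 0.3435.

I/I₀ ≈ 0.343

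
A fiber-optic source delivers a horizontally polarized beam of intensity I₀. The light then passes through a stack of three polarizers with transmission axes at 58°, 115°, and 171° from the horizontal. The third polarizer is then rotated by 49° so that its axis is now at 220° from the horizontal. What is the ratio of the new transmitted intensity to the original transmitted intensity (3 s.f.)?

I_new/I_old ≈ 0.214

Before rotation:
By Malus's law, I₁ = I₀ cos²(58° − 0°) = I₀ cos²(58°) = 0.2808 I₀.
I₂ = I₁ cos²(115° − 58°) = 0.2808 I₀ · cos²(57°) = 0.0833 I₀.
I₃ = I₂ cos²(171° − 115°) = 0.0833 I₀ · cos²(56°) = 0.02605 I₀.
After rotation:
I₁ = I₀ cos²(58° − 0°) = I₀ cos²(58°) = 0.2808 I₀.
I₂ = I₁ cos²(115° − 58°) = 0.2808 I₀ · cos²(57°) = 0.0833 I₀.
Angle between axes 2 and 3: 75°. I₃ = 0.0833 I₀ · cos²(75°) = 0.00558 I₀.
Ratio = 0.00558 / 0.02605 = 0.2142.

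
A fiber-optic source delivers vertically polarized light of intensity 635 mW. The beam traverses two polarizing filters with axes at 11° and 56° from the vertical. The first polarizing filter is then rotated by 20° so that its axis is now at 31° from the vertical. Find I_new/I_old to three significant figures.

Before rotation:
By Malus's law, I₁ = I₀ cos²(11° − 0°) = I₀ cos²(11°) = 0.9636 I₀.
I₂ = I₁ cos²(56° − 11°) = 0.9636 I₀ · cos²(45°) = 0.4818 I₀.
After rotation:
I₁ = I₀ cos²(31° − 0°) = I₀ cos²(31°) = 0.7347 I₀.
I₂ = I₁ cos²(56° − 31°) = 0.7347 I₀ · cos²(25°) = 0.6035 I₀.
Ratio = 0.6035 / 0.4818 = 1.253.

I_new/I_old ≈ 1.25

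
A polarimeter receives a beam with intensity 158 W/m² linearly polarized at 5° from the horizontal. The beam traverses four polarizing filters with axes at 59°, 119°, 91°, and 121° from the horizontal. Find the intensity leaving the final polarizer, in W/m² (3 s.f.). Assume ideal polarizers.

I₁ = 158 W/m² · cos²(54°) = 54.59 W/m².
I₂ = I₁ · cos²(60°) = 54.59 · 0.25 = 13.65 W/m².
I₃ = I₂ · cos²(28°) = 13.65 · 0.7796 = 10.64 W/m².
I₄ = I₃ · cos²(30°) = 10.64 · 0.75 = 7.979 W/m².

I ≈ 7.98 W/m²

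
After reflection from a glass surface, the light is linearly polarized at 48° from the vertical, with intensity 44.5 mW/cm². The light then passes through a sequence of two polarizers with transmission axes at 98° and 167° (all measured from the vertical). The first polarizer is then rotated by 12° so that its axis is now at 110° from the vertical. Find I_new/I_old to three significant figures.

Before rotation:
I₁ = I₀ cos²(98° − 48°) = I₀ cos²(50°) = 0.4132 I₀.
I₂ = I₁ cos²(167° − 98°) = 0.4132 I₀ · cos²(69°) = 0.05306 I₀.
After rotation:
I₁ = I₀ cos²(110° − 48°) = I₀ cos²(62°) = 0.2204 I₀.
I₂ = I₁ cos²(167° − 110°) = 0.2204 I₀ · cos²(57°) = 0.06538 I₀.
Ratio = 0.06538 / 0.05306 = 1.232.

I_new/I_old ≈ 1.23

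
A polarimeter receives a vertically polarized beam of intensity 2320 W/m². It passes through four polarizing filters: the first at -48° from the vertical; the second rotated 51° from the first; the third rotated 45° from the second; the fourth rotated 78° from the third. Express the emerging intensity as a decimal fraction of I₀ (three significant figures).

I₁ = 2320 W/m² · cos²(48°) = 1039 W/m².
I₂ = I₁ · cos²(51°) = 1039 · 0.396 = 411.4 W/m².
I₃ = I₂ · cos²(45°) = 411.4 · 0.5 = 205.7 W/m².
I₄ = I₃ · cos²(78°) = 205.7 · 0.04323 = 8.892 W/m².
Transmitted fraction = 0.003833.

I/I₀ ≈ 0.00383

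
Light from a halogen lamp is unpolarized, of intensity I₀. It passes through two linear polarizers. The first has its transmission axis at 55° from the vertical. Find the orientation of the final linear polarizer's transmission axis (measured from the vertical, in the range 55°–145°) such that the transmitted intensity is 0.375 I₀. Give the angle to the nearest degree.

θ ≈ 85°

Unpolarized light through the first polarizer → I₁ = ½ I₀, now polarized at 55°.
Need I₂/I₀ = 0.375, so cos²(θ − 55°) = 0.375 / 0.5 = 0.75.
θ − 55° = arccos(√0.75) = 30.0°, giving θ ≈ 55 + 30.0 = 85.0°.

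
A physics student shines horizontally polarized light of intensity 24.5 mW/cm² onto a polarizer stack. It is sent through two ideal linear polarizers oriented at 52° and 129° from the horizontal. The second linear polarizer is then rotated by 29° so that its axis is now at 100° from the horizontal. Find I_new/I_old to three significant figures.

I_new/I_old ≈ 8.85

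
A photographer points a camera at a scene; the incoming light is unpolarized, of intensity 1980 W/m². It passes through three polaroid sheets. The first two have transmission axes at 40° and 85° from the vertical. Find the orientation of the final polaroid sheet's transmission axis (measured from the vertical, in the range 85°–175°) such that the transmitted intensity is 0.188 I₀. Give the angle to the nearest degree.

Unpolarized light through the first polarizer → I₁ = ½ I₀, now polarized at 40°.
I₂ = I₁ cos²(85° − 40°) = 0.5 I₀ · cos²(45°) = 0.25 I₀.
Need I₃/I₀ = 0.188, so cos²(θ − 85°) = 0.188 / 0.25 = 0.752.
θ − 85° = arccos(√0.752) = 29.9°, giving θ ≈ 85 + 29.9 = 114.9°.

θ ≈ 115°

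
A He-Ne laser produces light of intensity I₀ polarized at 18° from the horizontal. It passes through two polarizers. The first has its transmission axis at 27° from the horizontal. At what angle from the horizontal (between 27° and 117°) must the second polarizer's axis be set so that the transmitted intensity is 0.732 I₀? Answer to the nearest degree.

I₁ = I₀ cos²(27° − 18°) = I₀ cos²(9°) = 0.9755 I₀.
Need I₂/I₀ = 0.732, so cos²(θ − 27°) = 0.732 / 0.9755 = 0.7504.
θ − 27° = arccos(√0.7504) = 30.0°, giving θ ≈ 27 + 30.0 = 57.0°.

θ ≈ 57°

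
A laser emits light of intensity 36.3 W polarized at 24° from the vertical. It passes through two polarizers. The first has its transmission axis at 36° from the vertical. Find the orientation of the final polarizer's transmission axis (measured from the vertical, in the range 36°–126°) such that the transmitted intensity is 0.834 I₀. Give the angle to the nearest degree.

By Malus's law, I₁ = I₀ cos²(36° − 24°) = I₀ cos²(12°) = 0.9568 I₀.
Need I₂/I₀ = 0.834, so cos²(θ − 36°) = 0.834 / 0.9568 = 0.8717.
θ − 36° = arccos(√0.8717) = 21.0°, giving θ ≈ 36 + 21.0 = 57.0°.

θ ≈ 57°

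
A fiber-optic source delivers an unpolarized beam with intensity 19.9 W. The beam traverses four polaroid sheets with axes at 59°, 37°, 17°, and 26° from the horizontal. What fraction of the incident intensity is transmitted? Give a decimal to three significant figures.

I/I₀ ≈ 0.370

Unpolarized light through the first polarizer → I₁ = 19.9 W/2 = 9.95 W, polarized at 59°.
I₂ = I₁ · cos²(22°) = 9.95 · 0.8597 = 8.554 W.
I₃ = I₂ · cos²(20°) = 8.554 · 0.883 = 7.553 W.
I₄ = I₃ · cos²(9°) = 7.553 · 0.9755 = 7.368 W.
Transmitted fraction = 0.3703.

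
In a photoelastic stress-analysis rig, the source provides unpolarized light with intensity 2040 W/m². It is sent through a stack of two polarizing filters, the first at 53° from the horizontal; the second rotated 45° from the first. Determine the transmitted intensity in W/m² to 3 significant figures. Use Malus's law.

I ≈ 510 W/m²

Unpolarized light through the first polarizer → I₁ = 2040 W/m²/2 = 1020 W/m², polarized at 53°.
I₂ = I₁ · cos²(45°) = 1020 · 0.5 = 510 W/m².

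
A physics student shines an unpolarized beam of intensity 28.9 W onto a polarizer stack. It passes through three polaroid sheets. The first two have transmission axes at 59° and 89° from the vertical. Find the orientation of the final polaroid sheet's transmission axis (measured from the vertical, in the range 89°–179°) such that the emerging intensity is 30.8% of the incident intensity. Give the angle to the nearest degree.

θ ≈ 114°

Unpolarized light through the first polarizer → I₁ = ½ I₀, now polarized at 59°.
I₂ = I₁ cos²(89° − 59°) = 0.5 I₀ · cos²(30°) = 0.375 I₀.
Need I₃/I₀ = 0.308, so cos²(θ − 89°) = 0.308 / 0.375 = 0.8213.
θ − 89° = arccos(√0.8213) = 25.0°, giving θ ≈ 89 + 25.0 = 114.0°.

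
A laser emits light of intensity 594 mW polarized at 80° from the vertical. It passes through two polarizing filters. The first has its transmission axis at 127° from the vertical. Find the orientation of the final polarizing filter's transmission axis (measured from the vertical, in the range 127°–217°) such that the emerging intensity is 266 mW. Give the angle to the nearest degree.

I₁ = I₀ cos²(127° − 80°) = I₀ cos²(47°) = 0.4651 I₀.
Target fraction: 266 / 594 mW = 0.4478 of I₀.
Need I₂/I₀ = 0.4478, so cos²(θ − 127°) = 0.4478 / 0.4651 = 0.9628.
θ − 127° = arccos(√0.9628) = 11.1°, giving θ ≈ 127 + 11.1 = 138.1°.

θ ≈ 138°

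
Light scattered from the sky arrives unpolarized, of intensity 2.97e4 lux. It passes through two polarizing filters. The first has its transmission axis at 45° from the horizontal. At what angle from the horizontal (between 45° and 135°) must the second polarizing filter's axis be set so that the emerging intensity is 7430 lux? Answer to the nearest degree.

Unpolarized light through the first polarizer → I₁ = ½ I₀, now polarized at 45°.
Target fraction: 7430 / 2.97e4 lux = 0.2502 of I₀.
Need I₂/I₀ = 0.2502, so cos²(θ − 45°) = 0.2502 / 0.5 = 0.5003.
θ − 45° = arccos(√0.5003) = 45.0°, giving θ ≈ 45 + 45.0 = 90.0°.

θ ≈ 90°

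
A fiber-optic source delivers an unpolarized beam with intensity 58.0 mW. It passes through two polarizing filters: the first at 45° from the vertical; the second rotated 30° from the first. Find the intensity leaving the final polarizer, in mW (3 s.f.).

I ≈ 21.8 mW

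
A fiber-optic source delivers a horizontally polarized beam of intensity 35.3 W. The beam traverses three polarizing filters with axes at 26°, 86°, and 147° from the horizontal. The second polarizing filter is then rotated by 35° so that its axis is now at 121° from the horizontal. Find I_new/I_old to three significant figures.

I_new/I_old ≈ 0.104

Before rotation:
By Malus's law, I₁ = I₀ cos²(26° − 0°) = I₀ cos²(26°) = 0.8078 I₀.
I₂ = I₁ cos²(86° − 26°) = 0.8078 I₀ · cos²(60°) = 0.202 I₀.
I₃ = I₂ cos²(147° − 86°) = 0.202 I₀ · cos²(61°) = 0.04747 I₀.
After rotation:
I₁ = I₀ cos²(26° − 0°) = I₀ cos²(26°) = 0.8078 I₀.
Angle between axes 1 and 2: 85°. I₂ = 0.8078 I₀ · cos²(85°) = 0.006136 I₀.
I₃ = I₂ cos²(147° − 121°) = 0.006136 I₀ · cos²(26°) = 0.004957 I₀.
Ratio = 0.004957 / 0.04747 = 0.1044.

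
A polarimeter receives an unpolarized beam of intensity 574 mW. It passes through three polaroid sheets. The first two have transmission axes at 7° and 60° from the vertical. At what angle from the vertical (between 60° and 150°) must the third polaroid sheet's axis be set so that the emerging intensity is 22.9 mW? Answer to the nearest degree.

θ ≈ 122°

Unpolarized light through the first polarizer → I₁ = ½ I₀, now polarized at 7°.
I₂ = I₁ cos²(60° − 7°) = 0.5 I₀ · cos²(53°) = 0.1811 I₀.
Target fraction: 22.9 / 574 mW = 0.0399 of I₀.
Need I₃/I₀ = 0.0399, so cos²(θ − 60°) = 0.0399 / 0.1811 = 0.2203.
θ − 60° = arccos(√0.2203) = 62.0°, giving θ ≈ 60 + 62.0 = 122.0°.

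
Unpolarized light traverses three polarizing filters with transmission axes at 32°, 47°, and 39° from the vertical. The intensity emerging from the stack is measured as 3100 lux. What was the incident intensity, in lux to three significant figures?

I₀ ≈ 6780 lux

Unpolarized light through the first polarizer → I₁ = ½ I₀, now polarized at 32°.
I₂ = I₁ cos²(47° − 32°) = 0.5 I₀ · cos²(15°) = 0.4665 I₀.
I₃ = I₂ cos²(39° − 47°) = 0.4665 I₀ · cos²(8°) = 0.4575 I₀.
So 3100 lux = 0.4575 I₀, giving I₀ = 3100/0.4575 = 6776 lux.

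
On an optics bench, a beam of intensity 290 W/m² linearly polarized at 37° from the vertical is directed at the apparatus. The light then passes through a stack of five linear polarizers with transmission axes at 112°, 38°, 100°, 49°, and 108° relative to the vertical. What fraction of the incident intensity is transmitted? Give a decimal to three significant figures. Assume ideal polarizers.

I/I₀ ≈ 0.000118

I₁ = 290 W/m² · cos²(75°) = 19.43 W/m².
I₂ = I₁ · cos²(74°) = 19.43 · 0.07598 = 1.476 W/m².
I₃ = I₂ · cos²(62°) = 1.476 · 0.2204 = 0.3253 W/m².
I₄ = I₃ · cos²(51°) = 0.3253 · 0.396 = 0.1288 W/m².
I₅ = I₄ · cos²(59°) = 0.1288 · 0.2653 = 0.03417 W/m².
Transmitted fraction = 0.0001178.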